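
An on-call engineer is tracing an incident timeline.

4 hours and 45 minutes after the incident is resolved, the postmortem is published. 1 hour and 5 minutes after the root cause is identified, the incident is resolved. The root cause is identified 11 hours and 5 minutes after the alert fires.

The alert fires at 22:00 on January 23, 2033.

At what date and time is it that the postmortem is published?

14:55 on January 24, 2033

The alert fires: 22:00 Jan 23, 2033.
The root cause is identified: 22:00 Jan 23, 2033 + 11h05m = 09:05 Jan 24, 2033.
The incident is resolved: 09:05 Jan 24, 2033 + 1h05m = 10:10 Jan 24, 2033.
The postmortem is published: 10:10 Jan 24, 2033 + 4h45m = 14:55 Jan 24, 2033.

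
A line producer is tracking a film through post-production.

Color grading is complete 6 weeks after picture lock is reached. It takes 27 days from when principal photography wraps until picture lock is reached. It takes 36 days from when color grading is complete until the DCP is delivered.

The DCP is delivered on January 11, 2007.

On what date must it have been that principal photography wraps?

The DCP is delivered: Jan 11, 2007.
Color grading is complete: Jan 11, 2007 − 36 days = Dec 6, 2006.
Picture lock is reached: Dec 6, 2006 − 6 weeks = Oct 25, 2006.
Principal photography wraps: Oct 25, 2006 − 27 days = Sep 28, 2006.

September 28, 2006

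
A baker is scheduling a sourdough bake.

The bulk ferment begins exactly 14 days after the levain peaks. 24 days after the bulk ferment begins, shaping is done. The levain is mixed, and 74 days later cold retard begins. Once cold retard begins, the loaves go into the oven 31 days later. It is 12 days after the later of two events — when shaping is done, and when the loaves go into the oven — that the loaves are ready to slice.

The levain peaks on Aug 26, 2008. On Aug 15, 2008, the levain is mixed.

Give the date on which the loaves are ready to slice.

Dec 10, 2008

The levain peaks: Aug 26, 2008.
The bulk ferment begins: Aug 26, 2008 + 14 days = Sep 9, 2008.
Shaping is done: Sep 9, 2008 + 24 days = Oct 3, 2008.
The levain is mixed: Aug 15, 2008.
Cold retard begins: Aug 15, 2008 + 74 days = Oct 28, 2008.
The loaves go into the oven: Oct 28, 2008 + 31 days = Nov 28, 2008.
Both prerequisites met — shaping is done (Oct 3, 2008), the loaves go into the oven (Nov 28, 2008); the later is Nov 28, 2008.
The loaves are ready to slice: Nov 28, 2008 + 12 days = Dec 10, 2008.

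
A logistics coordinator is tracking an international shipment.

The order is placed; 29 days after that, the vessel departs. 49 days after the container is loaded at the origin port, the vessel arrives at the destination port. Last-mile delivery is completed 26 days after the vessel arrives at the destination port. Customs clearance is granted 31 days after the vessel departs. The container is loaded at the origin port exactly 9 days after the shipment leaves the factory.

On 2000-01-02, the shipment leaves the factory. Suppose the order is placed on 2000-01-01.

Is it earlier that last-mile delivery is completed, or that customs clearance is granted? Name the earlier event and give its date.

The shipment leaves the factory: Jan 2, 2000.
The container is loaded at the origin port: Jan 2, 2000 + 9 days = Jan 11, 2000.
The vessel arrives at the destination port: Jan 11, 2000 + 49 days = Feb 29, 2000.
Last-mile delivery is completed: Feb 29, 2000 + 26 days = Mar 26, 2000.
The order is placed: Jan 1, 2000.
The vessel departs: Jan 1, 2000 + 29 days = Jan 30, 2000.
Customs clearance is granted: Jan 30, 2000 + 31 days = Mar 1, 2000.
Comparing: last-mile delivery is completed on Mar 26, 2000 vs customs clearance is granted on Mar 1, 2000. Earlier: customs clearance is granted.

Customs clearance is granted — 2000-03-01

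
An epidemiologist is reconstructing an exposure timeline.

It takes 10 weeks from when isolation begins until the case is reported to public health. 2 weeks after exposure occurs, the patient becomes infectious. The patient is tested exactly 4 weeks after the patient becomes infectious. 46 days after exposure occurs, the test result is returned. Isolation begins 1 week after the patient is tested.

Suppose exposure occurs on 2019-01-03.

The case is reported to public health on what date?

2019-05-02

Exposure occurs: Jan 3, 2019.
The patient becomes infectious: Jan 3, 2019 + 2 weeks = Jan 17, 2019.
The patient is tested: Jan 17, 2019 + 4 weeks = Feb 14, 2019.
Isolation begins: Feb 14, 2019 + 1 week = Feb 21, 2019.
The case is reported to public health: Feb 21, 2019 + 10 weeks = May 2, 2019.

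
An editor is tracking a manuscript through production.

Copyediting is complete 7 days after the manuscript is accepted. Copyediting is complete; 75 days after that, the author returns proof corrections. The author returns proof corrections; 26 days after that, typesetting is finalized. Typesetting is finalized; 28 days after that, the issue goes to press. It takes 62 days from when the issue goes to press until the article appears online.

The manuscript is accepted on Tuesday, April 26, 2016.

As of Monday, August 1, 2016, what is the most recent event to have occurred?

The manuscript is accepted: Apr 26, 2016.
Copyediting is complete: Apr 26, 2016 + 7 days = May 3, 2016.
The author returns proof corrections: May 3, 2016 + 75 days = Jul 17, 2016.
Typesetting is finalized: Jul 17, 2016 + 26 days = Aug 12, 2016.
The issue goes to press: Aug 12, 2016 + 28 days = Sep 9, 2016.
The article appears online: Sep 9, 2016 + 62 days = Nov 10, 2016.
Aug 1, 2016 falls between when the author returns proof corrections (Jul 17, 2016) and when typesetting is finalized (Aug 12, 2016).

The author returns proof corrections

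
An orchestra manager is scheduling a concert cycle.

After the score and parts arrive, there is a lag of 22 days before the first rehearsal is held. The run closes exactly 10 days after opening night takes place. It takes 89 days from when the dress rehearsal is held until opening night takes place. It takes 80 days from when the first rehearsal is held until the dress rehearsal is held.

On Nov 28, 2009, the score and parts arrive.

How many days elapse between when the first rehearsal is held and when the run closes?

179 days

Causal path: the first rehearsal is held → the dress rehearsal is held → opening night takes place → the run closes.
Total delay along the path: 80 + 89 + 10 = 179 days.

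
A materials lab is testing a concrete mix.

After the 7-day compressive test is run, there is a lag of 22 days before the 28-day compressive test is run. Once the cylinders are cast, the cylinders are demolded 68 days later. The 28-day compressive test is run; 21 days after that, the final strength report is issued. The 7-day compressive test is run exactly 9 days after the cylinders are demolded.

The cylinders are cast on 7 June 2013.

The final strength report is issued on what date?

5 October 2013

The cylinders are cast: Jun 7, 2013.
The cylinders are demolded: Jun 7, 2013 + 68 days = Aug 14, 2013.
The 7-day compressive test is run: Aug 14, 2013 + 9 days = Aug 23, 2013.
The 28-day compressive test is run: Aug 23, 2013 + 22 days = Sep 14, 2013.
The final strength report is issued: Sep 14, 2013 + 21 days = Oct 5, 2013.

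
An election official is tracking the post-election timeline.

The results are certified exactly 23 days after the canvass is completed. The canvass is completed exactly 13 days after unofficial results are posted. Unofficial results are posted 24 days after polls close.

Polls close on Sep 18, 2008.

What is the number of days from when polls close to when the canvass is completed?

Causal path: polls close → unofficial results are posted → the canvass is completed.
Total delay along the path: 24 + 13 = 37 days.

37 days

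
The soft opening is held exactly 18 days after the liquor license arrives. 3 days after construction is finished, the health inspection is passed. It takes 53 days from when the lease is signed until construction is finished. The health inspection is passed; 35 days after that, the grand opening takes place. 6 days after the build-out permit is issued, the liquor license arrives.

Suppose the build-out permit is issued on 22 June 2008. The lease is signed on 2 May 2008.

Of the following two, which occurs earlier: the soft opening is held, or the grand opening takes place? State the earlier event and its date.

The build-out permit is issued: Jun 22, 2008.
The liquor license arrives: Jun 22, 2008 + 6 days = Jun 28, 2008.
The soft opening is held: Jun 28, 2008 + 18 days = Jul 16, 2008.
The lease is signed: May 2, 2008.
Construction is finished: May 2, 2008 + 53 days = Jun 24, 2008.
The health inspection is passed: Jun 24, 2008 + 3 days = Jun 27, 2008.
The grand opening takes place: Jun 27, 2008 + 35 days = Aug 1, 2008.
Comparing: the soft opening is held on Jul 16, 2008 vs the grand opening takes place on Aug 1, 2008. Earlier: the soft opening is held.

The soft opening is held — 16 July 2008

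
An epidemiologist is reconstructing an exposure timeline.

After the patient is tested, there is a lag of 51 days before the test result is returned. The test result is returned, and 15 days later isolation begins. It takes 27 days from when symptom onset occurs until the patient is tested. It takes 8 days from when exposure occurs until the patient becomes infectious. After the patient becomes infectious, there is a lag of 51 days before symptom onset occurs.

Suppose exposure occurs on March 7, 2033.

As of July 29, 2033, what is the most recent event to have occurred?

Exposure occurs: Mar 7, 2033.
The patient becomes infectious: Mar 7, 2033 + 8 days = Mar 15, 2033.
Symptom onset occurs: Mar 15, 2033 + 51 days = May 5, 2033.
The patient is tested: May 5, 2033 + 27 days = Jun 1, 2033.
The test result is returned: Jun 1, 2033 + 51 days = Jul 22, 2033.
Isolation begins: Jul 22, 2033 + 15 days = Aug 6, 2033.
Jul 29, 2033 falls between when the test result is returned (Jul 22, 2033) and when isolation begins (Aug 6, 2033).

The test result is returned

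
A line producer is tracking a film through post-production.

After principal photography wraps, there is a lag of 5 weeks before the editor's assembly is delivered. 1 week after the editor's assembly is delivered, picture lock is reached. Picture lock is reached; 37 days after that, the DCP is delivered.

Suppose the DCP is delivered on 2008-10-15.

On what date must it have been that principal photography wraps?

2008-07-28

The DCP is delivered: Oct 15, 2008.
Picture lock is reached: Oct 15, 2008 − 37 days = Sep 8, 2008.
The editor's assembly is delivered: Sep 8, 2008 − 1 week = Sep 1, 2008.
Principal photography wraps: Sep 1, 2008 − 5 weeks = Jul 28, 2008.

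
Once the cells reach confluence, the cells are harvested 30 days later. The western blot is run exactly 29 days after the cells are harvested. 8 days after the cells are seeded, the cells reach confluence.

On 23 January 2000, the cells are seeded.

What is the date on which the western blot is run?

The cells are seeded: Jan 23, 2000.
The cells reach confluence: Jan 23, 2000 + 8 days = Jan 31, 2000.
The cells are harvested: Jan 31, 2000 + 30 days = Mar 1, 2000.
The western blot is run: Mar 1, 2000 + 29 days = Mar 30, 2000.

30 March 2000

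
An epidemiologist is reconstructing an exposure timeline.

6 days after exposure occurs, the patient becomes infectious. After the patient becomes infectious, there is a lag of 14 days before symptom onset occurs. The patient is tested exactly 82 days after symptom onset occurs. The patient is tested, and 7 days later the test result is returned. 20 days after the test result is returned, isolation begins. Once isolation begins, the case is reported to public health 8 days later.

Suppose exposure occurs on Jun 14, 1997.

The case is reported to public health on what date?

Exposure occurs: Jun 14, 1997.
The patient becomes infectious: Jun 14, 1997 + 6 days = Jun 20, 1997.
Symptom onset occurs: Jun 20, 1997 + 14 days = Jul 4, 1997.
The patient is tested: Jul 4, 1997 + 82 days = Sep 24, 1997.
The test result is returned: Sep 24, 1997 + 7 days = Oct 1, 1997.
Isolation begins: Oct 1, 1997 + 20 days = Oct 21, 1997.
The case is reported to public health: Oct 21, 1997 + 8 days = Oct 29, 1997.

Oct 29, 1997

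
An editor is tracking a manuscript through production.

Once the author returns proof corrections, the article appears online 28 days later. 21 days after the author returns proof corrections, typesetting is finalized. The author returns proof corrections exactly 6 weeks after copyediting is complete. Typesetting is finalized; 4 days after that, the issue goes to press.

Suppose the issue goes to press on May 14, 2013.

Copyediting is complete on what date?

The issue goes to press: May 14, 2013.
Typesetting is finalized: May 14, 2013 − 4 days = May 10, 2013.
The author returns proof corrections: May 10, 2013 − 21 days = Apr 19, 2013.
Copyediting is complete: Apr 19, 2013 − 6 weeks = Mar 8, 2013.

March 8, 2013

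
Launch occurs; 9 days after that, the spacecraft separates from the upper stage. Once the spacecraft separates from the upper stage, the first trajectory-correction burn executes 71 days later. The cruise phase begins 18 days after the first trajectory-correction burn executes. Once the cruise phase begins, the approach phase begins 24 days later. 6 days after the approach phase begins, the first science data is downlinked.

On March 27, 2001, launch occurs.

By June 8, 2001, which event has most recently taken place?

The spacecraft separates from the upper stage

Launch occurs: Mar 27, 2001.
The spacecraft separates from the upper stage: Mar 27, 2001 + 9 days = Apr 5, 2001.
The first trajectory-correction burn executes: Apr 5, 2001 + 71 days = Jun 15, 2001.
The cruise phase begins: Jun 15, 2001 + 18 days = Jul 3, 2001.
The approach phase begins: Jul 3, 2001 + 24 days = Jul 27, 2001.
The first science data is downlinked: Jul 27, 2001 + 6 days = Aug 2, 2001.
Jun 8, 2001 falls between when the spacecraft separates from the upper stage (Apr 5, 2001) and when the first trajectory-correction burn executes (Jun 15, 2001).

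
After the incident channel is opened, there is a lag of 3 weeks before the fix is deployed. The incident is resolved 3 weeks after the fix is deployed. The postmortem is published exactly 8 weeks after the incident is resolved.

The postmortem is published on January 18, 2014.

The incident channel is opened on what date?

October 12, 2013

The postmortem is published: Jan 18, 2014.
The incident is resolved: Jan 18, 2014 − 8 weeks = Nov 23, 2013.
The fix is deployed: Nov 23, 2013 − 3 weeks = Nov 2, 2013.
The incident channel is opened: Nov 2, 2013 − 3 weeks = Oct 12, 2013.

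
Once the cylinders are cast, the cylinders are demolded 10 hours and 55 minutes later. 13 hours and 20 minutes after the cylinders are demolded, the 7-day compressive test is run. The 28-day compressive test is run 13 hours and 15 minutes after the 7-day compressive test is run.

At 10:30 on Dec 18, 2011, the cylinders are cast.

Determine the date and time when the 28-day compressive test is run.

00:00 on Dec 20, 2011

The cylinders are cast: 10:30 Dec 18, 2011.
The cylinders are demolded: 10:30 Dec 18, 2011 + 10h55m = 21:25 Dec 18, 2011.
The 7-day compressive test is run: 21:25 Dec 18, 2011 + 13h20m = 10:45 Dec 19, 2011.
The 28-day compressive test is run: 10:45 Dec 19, 2011 + 13h15m = 00:00 Dec 20, 2011.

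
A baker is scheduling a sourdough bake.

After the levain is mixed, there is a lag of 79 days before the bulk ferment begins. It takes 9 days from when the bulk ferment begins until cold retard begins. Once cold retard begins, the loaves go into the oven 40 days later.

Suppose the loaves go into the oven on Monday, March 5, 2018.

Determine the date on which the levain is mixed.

The loaves go into the oven: Mar 5, 2018.
Cold retard begins: Mar 5, 2018 − 40 days = Jan 24, 2018.
The bulk ferment begins: Jan 24, 2018 − 9 days = Jan 15, 2018.
The levain is mixed: Jan 15, 2018 − 79 days = Oct 28, 2017.

Saturday, October 28, 2017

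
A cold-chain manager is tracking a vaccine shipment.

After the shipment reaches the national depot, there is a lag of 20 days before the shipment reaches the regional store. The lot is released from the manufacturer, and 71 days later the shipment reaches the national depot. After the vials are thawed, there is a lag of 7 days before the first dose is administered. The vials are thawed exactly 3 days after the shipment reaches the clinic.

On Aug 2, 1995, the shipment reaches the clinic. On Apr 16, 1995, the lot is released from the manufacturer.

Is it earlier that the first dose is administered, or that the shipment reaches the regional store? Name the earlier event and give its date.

The shipment reaches the regional store — Jul 16, 1995

The shipment reaches the clinic: Aug 2, 1995.
The vials are thawed: Aug 2, 1995 + 3 days = Aug 5, 1995.
The first dose is administered: Aug 5, 1995 + 7 days = Aug 12, 1995.
The lot is released from the manufacturer: Apr 16, 1995.
The shipment reaches the national depot: Apr 16, 1995 + 71 days = Jun 26, 1995.
The shipment reaches the regional store: Jun 26, 1995 + 20 days = Jul 16, 1995.
Comparing: the first dose is administered on Aug 12, 1995 vs the shipment reaches the regional store on Jul 16, 1995. Earlier: the shipment reaches the regional store.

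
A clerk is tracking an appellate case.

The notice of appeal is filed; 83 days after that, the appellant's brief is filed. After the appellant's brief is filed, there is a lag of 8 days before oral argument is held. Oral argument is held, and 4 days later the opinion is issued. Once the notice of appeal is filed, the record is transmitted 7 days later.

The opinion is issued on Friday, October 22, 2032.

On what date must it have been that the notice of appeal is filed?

The opinion is issued: Oct 22, 2032.
Oral argument is held: Oct 22, 2032 − 4 days = Oct 18, 2032.
The appellant's brief is filed: Oct 18, 2032 − 8 days = Oct 10, 2032.
The notice of appeal is filed: Oct 10, 2032 − 83 days = Jul 19, 2032.

Monday, July 19, 2032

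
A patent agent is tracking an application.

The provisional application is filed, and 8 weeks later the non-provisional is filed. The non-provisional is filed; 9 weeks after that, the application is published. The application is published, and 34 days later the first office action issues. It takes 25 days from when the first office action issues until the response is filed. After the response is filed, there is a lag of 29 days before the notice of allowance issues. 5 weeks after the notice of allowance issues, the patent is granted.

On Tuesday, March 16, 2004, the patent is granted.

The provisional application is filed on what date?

The patent is granted: Mar 16, 2004.
The notice of allowance issues: Mar 16, 2004 − 5 weeks = Feb 10, 2004.
The response is filed: Feb 10, 2004 − 29 days = Jan 12, 2004.
The first office action issues: Jan 12, 2004 − 25 days = Dec 18, 2003.
The application is published: Dec 18, 2003 − 34 days = Nov 14, 2003.
The non-provisional is filed: Nov 14, 2003 − 9 weeks = Sep 12, 2003.
The provisional application is filed: Sep 12, 2003 − 8 weeks = Jul 18, 2003.

Friday, July 18, 2003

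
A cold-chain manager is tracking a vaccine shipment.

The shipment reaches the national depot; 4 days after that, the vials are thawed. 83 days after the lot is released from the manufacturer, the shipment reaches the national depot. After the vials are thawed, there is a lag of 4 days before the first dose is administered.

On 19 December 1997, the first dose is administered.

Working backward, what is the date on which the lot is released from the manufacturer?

19 September 1997

The first dose is administered: Dec 19, 1997.
The vials are thawed: Dec 19, 1997 − 4 days = Dec 15, 1997.
The shipment reaches the national depot: Dec 15, 1997 − 4 days = Dec 11, 1997.
The lot is released from the manufacturer: Dec 11, 1997 − 83 days = Sep 19, 1997.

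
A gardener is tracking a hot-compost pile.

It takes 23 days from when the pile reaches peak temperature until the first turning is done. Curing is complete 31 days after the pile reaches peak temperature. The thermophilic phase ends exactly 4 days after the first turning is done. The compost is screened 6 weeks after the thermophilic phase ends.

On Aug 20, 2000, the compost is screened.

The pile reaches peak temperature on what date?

Jun 12, 2000

The compost is screened: Aug 20, 2000.
The thermophilic phase ends: Aug 20, 2000 − 6 weeks = Jul 9, 2000.
The first turning is done: Jul 9, 2000 − 4 days = Jul 5, 2000.
The pile reaches peak temperature: Jul 5, 2000 − 23 days = Jun 12, 2000.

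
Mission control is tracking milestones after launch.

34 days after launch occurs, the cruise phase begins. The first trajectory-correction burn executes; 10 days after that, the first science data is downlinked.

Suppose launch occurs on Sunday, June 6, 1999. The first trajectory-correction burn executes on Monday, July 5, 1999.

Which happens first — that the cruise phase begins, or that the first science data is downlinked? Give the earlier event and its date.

Launch occurs: Jun 6, 1999.
The cruise phase begins: Jun 6, 1999 + 34 days = Jul 10, 1999.
The first trajectory-correction burn executes: Jul 5, 1999.
The first science data is downlinked: Jul 5, 1999 + 10 days = Jul 15, 1999.
Comparing: the cruise phase begins on Jul 10, 1999 vs the first science data is downlinked on Jul 15, 1999. Earlier: the cruise phase begins.

The cruise phase begins — Saturday, July 10, 1999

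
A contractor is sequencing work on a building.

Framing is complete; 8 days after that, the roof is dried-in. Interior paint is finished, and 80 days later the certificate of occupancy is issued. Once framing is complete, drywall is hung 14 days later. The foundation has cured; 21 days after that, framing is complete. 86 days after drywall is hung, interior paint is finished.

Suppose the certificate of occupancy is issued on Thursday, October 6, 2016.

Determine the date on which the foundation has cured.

Saturday, March 19, 2016

The certificate of occupancy is issued: Oct 6, 2016.
Interior paint is finished: Oct 6, 2016 − 80 days = Jul 18, 2016.
Drywall is hung: Jul 18, 2016 − 86 days = Apr 23, 2016.
Framing is complete: Apr 23, 2016 − 14 days = Apr 9, 2016.
The foundation has cured: Apr 9, 2016 − 21 days = Mar 19, 2016.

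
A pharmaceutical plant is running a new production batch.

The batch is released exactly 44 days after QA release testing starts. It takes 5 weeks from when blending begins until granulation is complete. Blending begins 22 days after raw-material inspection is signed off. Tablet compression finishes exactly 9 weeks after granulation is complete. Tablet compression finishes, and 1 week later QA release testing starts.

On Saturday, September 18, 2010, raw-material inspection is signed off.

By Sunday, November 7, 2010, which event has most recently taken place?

Raw-material inspection is signed off: Sep 18, 2010.
Blending begins: Sep 18, 2010 + 22 days = Oct 10, 2010.
Granulation is complete: Oct 10, 2010 + 5 weeks = Nov 14, 2010.
Tablet compression finishes: Nov 14, 2010 + 9 weeks = Jan 16, 2011.
QA release testing starts: Jan 16, 2011 + 1 week = Jan 23, 2011.
The batch is released: Jan 23, 2011 + 44 days = Mar 8, 2011.
Nov 7, 2010 falls between when blending begins (Oct 10, 2010) and when granulation is complete (Nov 14, 2010).

Blending begins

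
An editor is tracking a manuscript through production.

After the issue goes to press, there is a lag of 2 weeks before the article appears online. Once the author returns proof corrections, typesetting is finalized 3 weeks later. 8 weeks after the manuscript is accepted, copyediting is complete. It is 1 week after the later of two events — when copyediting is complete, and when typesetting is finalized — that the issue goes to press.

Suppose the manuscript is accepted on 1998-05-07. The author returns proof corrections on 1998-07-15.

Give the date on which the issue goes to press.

1998-08-12

The manuscript is accepted: May 7, 1998.
Copyediting is complete: May 7, 1998 + 8 weeks = Jul 2, 1998.
The author returns proof corrections: Jul 15, 1998.
Typesetting is finalized: Jul 15, 1998 + 3 weeks = Aug 5, 1998.
Both prerequisites met — copyediting is complete (Jul 2, 1998), typesetting is finalized (Aug 5, 1998); the later is Aug 5, 1998.
The issue goes to press: Aug 5, 1998 + 1 week = Aug 12, 1998.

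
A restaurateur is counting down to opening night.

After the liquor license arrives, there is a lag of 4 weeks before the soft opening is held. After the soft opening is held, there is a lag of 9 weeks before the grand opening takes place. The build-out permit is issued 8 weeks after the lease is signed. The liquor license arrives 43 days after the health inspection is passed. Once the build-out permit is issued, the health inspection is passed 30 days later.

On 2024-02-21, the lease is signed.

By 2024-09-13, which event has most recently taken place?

The soft opening is held

The lease is signed: Feb 21, 2024.
The build-out permit is issued: Feb 21, 2024 + 8 weeks = Apr 17, 2024.
The health inspection is passed: Apr 17, 2024 + 30 days = May 17, 2024.
The liquor license arrives: May 17, 2024 + 43 days = Jun 29, 2024.
The soft opening is held: Jun 29, 2024 + 4 weeks = Jul 27, 2024.
The grand opening takes place: Jul 27, 2024 + 9 weeks = Sep 28, 2024.
Sep 13, 2024 falls between when the soft opening is held (Jul 27, 2024) and when the grand opening takes place (Sep 28, 2024).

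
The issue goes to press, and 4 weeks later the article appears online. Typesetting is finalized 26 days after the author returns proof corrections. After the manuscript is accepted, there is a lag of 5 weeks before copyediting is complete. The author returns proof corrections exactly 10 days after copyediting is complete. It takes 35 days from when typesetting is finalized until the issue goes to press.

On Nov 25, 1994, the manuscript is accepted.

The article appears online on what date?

Apr 8, 1995

The manuscript is accepted: Nov 25, 1994.
Copyediting is complete: Nov 25, 1994 + 5 weeks = Dec 30, 1994.
The author returns proof corrections: Dec 30, 1994 + 10 days = Jan 9, 1995.
Typesetting is finalized: Jan 9, 1995 + 26 days = Feb 4, 1995.
The issue goes to press: Feb 4, 1995 + 35 days = Mar 11, 1995.
The article appears online: Mar 11, 1995 + 4 weeks = Apr 8, 1995.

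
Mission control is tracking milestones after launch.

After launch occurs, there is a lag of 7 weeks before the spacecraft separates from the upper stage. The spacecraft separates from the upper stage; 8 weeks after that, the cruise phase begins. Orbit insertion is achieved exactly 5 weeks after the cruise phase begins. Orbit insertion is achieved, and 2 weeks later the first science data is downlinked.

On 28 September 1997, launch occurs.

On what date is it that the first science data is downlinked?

Launch occurs: Sep 28, 1997.
The spacecraft separates from the upper stage: Sep 28, 1997 + 7 weeks = Nov 16, 1997.
The cruise phase begins: Nov 16, 1997 + 8 weeks = Jan 11, 1998.
Orbit insertion is achieved: Jan 11, 1998 + 5 weeks = Feb 15, 1998.
The first science data is downlinked: Feb 15, 1998 + 2 weeks = Mar 1, 1998.

1 March 1998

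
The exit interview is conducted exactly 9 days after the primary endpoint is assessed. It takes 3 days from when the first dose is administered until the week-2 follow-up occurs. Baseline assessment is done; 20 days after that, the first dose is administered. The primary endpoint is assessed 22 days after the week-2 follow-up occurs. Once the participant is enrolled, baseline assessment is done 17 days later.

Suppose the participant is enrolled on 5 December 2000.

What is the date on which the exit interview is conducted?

14 February 2001

The participant is enrolled: Dec 5, 2000.
Baseline assessment is done: Dec 5, 2000 + 17 days = Dec 22, 2000.
The first dose is administered: Dec 22, 2000 + 20 days = Jan 11, 2001.
The week-2 follow-up occurs: Jan 11, 2001 + 3 days = Jan 14, 2001.
The primary endpoint is assessed: Jan 14, 2001 + 22 days = Feb 5, 2001.
The exit interview is conducted: Feb 5, 2001 + 9 days = Feb 14, 2001.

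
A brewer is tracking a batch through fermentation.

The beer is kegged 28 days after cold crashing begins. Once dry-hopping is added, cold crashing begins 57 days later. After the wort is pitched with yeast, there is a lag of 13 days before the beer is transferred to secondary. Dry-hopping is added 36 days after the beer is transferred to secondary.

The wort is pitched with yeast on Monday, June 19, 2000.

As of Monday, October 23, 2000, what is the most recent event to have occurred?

Cold crashing begins

The wort is pitched with yeast: Jun 19, 2000.
The beer is transferred to secondary: Jun 19, 2000 + 13 days = Jul 2, 2000.
Dry-hopping is added: Jul 2, 2000 + 36 days = Aug 7, 2000.
Cold crashing begins: Aug 7, 2000 + 57 days = Oct 3, 2000.
The beer is kegged: Oct 3, 2000 + 28 days = Oct 31, 2000.
Oct 23, 2000 falls between when cold crashing begins (Oct 3, 2000) and when the beer is kegged (Oct 31, 2000).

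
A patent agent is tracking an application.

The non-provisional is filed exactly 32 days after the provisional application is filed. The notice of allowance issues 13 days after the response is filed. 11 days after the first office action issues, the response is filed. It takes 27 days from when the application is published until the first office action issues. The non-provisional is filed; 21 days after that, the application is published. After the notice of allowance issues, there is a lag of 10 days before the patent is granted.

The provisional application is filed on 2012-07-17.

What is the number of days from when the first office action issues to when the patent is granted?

34 days

Causal path: the first office action issues → the response is filed → the notice of allowance issues → the patent is granted.
Total delay along the path: 11 + 13 + 10 = 34 days.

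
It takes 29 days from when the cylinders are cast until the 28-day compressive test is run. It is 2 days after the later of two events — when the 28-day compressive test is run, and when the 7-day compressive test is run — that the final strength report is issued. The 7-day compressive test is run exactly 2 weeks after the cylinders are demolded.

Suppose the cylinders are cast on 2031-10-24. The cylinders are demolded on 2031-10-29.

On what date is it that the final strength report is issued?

The cylinders are cast: Oct 24, 2031.
The 28-day compressive test is run: Oct 24, 2031 + 29 days = Nov 22, 2031.
The cylinders are demolded: Oct 29, 2031.
The 7-day compressive test is run: Oct 29, 2031 + 2 weeks = Nov 12, 2031.
Both prerequisites met — the 28-day compressive test is run (Nov 22, 2031), the 7-day compressive test is run (Nov 12, 2031); the later is Nov 22, 2031.
The final strength report is issued: Nov 22, 2031 + 2 days = Nov 24, 2031.

2031-11-24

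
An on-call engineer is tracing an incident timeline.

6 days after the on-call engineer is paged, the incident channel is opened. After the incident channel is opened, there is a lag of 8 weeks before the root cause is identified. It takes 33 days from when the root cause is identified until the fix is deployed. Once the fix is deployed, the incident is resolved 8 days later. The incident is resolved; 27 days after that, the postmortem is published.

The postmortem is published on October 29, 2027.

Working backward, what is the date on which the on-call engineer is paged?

June 21, 2027

The postmortem is published: Oct 29, 2027.
The incident is resolved: Oct 29, 2027 − 27 days = Oct 2, 2027.
The fix is deployed: Oct 2, 2027 − 8 days = Sep 24, 2027.
The root cause is identified: Sep 24, 2027 − 33 days = Aug 22, 2027.
The incident channel is opened: Aug 22, 2027 − 8 weeks = Jun 27, 2027.
The on-call engineer is paged: Jun 27, 2027 − 6 days = Jun 21, 2027.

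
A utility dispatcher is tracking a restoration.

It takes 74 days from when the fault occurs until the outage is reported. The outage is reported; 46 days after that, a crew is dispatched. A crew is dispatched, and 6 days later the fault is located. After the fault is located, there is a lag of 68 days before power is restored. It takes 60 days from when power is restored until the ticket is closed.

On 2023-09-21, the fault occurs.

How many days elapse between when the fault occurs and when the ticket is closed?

Causal path: the fault occurs → the outage is reported → a crew is dispatched → the fault is located → power is restored → the ticket is closed.
Total delay along the path: 74 + 46 + 6 + 68 + 60 = 254 days.

254 days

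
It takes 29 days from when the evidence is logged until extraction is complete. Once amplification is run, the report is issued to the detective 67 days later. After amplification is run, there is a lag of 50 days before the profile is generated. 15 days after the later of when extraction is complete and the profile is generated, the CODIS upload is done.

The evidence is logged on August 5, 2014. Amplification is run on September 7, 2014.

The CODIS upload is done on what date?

November 11, 2014

The evidence is logged: Aug 5, 2014.
Extraction is complete: Aug 5, 2014 + 29 days = Sep 3, 2014.
Amplification is run: Sep 7, 2014.
The profile is generated: Sep 7, 2014 + 50 days = Oct 27, 2014.
Both prerequisites met — extraction is complete (Sep 3, 2014), the profile is generated (Oct 27, 2014); the later is Oct 27, 2014.
The CODIS upload is done: Oct 27, 2014 + 15 days = Nov 11, 2014.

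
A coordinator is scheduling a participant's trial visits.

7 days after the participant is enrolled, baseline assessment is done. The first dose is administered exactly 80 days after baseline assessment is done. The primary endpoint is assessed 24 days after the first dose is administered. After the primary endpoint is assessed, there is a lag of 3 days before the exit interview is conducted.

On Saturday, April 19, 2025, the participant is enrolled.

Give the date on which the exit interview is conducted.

Monday, August 11, 2025

The participant is enrolled: Apr 19, 2025.
Baseline assessment is done: Apr 19, 2025 + 7 days = Apr 26, 2025.
The first dose is administered: Apr 26, 2025 + 80 days = Jul 15, 2025.
The primary endpoint is assessed: Jul 15, 2025 + 24 days = Aug 8, 2025.
The exit interview is conducted: Aug 8, 2025 + 3 days = Aug 11, 2025.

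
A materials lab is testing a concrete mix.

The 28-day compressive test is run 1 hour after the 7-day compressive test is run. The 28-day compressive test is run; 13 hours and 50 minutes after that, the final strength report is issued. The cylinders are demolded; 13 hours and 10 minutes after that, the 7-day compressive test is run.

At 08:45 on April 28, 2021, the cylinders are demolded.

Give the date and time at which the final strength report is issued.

12:45 on April 29, 2021

The cylinders are demolded: 08:45 Apr 28, 2021.
The 7-day compressive test is run: 08:45 Apr 28, 2021 + 13h10m = 21:55 Apr 28, 2021.
The 28-day compressive test is run: 21:55 Apr 28, 2021 + 1h = 22:55 Apr 28, 2021.
The final strength report is issued: 22:55 Apr 28, 2021 + 13h50m = 12:45 Apr 29, 2021.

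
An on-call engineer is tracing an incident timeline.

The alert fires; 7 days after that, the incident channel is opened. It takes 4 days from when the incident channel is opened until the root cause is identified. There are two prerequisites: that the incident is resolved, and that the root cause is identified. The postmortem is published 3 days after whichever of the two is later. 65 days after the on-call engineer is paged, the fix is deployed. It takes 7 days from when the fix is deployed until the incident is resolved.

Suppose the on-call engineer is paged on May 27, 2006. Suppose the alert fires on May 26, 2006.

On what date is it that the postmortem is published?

Aug 10, 2006

The on-call engineer is paged: May 27, 2006.
The fix is deployed: May 27, 2006 + 65 days = Jul 31, 2006.
The incident is resolved: Jul 31, 2006 + 7 days = Aug 7, 2006.
The alert fires: May 26, 2006.
The incident channel is opened: May 26, 2006 + 7 days = Jun 2, 2006.
The root cause is identified: Jun 2, 2006 + 4 days = Jun 6, 2006.
Both prerequisites met — the incident is resolved (Aug 7, 2006), the root cause is identified (Jun 6, 2006); the later is Aug 7, 2006.
The postmortem is published: Aug 7, 2006 + 3 days = Aug 10, 2006.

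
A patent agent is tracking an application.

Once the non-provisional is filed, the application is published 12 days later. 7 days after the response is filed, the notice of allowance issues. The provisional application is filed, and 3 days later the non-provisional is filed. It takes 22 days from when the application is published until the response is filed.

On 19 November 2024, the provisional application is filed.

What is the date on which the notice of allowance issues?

The provisional application is filed: Nov 19, 2024.
The non-provisional is filed: Nov 19, 2024 + 3 days = Nov 22, 2024.
The application is published: Nov 22, 2024 + 12 days = Dec 4, 2024.
The response is filed: Dec 4, 2024 + 22 days = Dec 26, 2024.
The notice of allowance issues: Dec 26, 2024 + 7 days = Jan 2, 2025.

2 January 2025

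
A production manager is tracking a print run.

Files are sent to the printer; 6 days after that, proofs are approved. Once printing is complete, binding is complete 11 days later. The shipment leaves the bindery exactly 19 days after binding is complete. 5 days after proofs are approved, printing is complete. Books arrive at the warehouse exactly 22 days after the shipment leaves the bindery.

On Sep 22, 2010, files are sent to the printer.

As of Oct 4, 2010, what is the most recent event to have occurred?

Files are sent to the printer: Sep 22, 2010.
Proofs are approved: Sep 22, 2010 + 6 days = Sep 28, 2010.
Printing is complete: Sep 28, 2010 + 5 days = Oct 3, 2010.
Binding is complete: Oct 3, 2010 + 11 days = Oct 14, 2010.
The shipment leaves the bindery: Oct 14, 2010 + 19 days = Nov 2, 2010.
Books arrive at the warehouse: Nov 2, 2010 + 22 days = Nov 24, 2010.
Oct 4, 2010 falls between when printing is complete (Oct 3, 2010) and when binding is complete (Oct 14, 2010).

Printing is complete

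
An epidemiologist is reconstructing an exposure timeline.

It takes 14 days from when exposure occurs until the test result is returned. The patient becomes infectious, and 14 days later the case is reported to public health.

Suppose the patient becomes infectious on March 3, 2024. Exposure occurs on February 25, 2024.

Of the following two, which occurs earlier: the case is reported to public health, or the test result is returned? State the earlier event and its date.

The patient becomes infectious: Mar 3, 2024.
The case is reported to public health: Mar 3, 2024 + 14 days = Mar 17, 2024.
Exposure occurs: Feb 25, 2024.
The test result is returned: Feb 25, 2024 + 14 days = Mar 10, 2024.
Comparing: the case is reported to public health on Mar 17, 2024 vs the test result is returned on Mar 10, 2024. Earlier: the test result is returned.

The test result is returned — March 10, 2024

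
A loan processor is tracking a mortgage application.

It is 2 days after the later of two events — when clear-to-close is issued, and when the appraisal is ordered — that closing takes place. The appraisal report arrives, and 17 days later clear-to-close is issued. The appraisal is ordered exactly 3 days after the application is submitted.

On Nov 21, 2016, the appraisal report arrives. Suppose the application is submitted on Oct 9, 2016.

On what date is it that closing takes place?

Dec 10, 2016

The appraisal report arrives: Nov 21, 2016.
Clear-to-close is issued: Nov 21, 2016 + 17 days = Dec 8, 2016.
The application is submitted: Oct 9, 2016.
The appraisal is ordered: Oct 9, 2016 + 3 days = Oct 12, 2016.
Both prerequisites met — clear-to-close is issued (Dec 8, 2016), the appraisal is ordered (Oct 12, 2016); the later is Dec 8, 2016.
Closing takes place: Dec 8, 2016 + 2 days = Dec 10, 2016.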